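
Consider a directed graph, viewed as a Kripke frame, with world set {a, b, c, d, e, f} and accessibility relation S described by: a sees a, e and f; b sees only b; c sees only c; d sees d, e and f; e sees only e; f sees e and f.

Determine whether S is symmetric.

Symmetric: no — a S e but not e S a.

No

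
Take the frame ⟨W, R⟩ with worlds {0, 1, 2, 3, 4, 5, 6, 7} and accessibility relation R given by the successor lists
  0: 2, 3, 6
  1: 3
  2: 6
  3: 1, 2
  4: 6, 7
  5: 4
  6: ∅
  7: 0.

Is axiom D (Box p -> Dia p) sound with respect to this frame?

The schema D characterises exactly the serial frames.
Serial: no — 6 has no R-successor.

No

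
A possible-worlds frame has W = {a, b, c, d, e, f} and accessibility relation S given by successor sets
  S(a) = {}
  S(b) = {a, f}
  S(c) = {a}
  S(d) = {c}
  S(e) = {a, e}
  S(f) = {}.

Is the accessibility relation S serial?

Serial: no — a has no S-successor.

No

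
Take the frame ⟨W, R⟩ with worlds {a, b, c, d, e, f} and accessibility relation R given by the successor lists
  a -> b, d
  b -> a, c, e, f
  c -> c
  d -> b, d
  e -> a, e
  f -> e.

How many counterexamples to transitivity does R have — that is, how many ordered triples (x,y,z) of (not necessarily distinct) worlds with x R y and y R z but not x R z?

13

Enumerating: (a,b,a), (a,b,c), (a,b,e), (a,b,f), (b,a,b), (b,a,d), (d,b,a), (d,b,c), (d,b,e), (d,b,f), (e,a,b), (e,a,d), (f,e,a).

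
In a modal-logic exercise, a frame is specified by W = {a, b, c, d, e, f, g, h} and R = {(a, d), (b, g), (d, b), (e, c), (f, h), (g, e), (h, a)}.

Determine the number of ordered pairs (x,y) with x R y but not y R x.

Enumerating: (a,d), (b,g), (d,b), (e,c), (f,h), (g,e), (h,a).

7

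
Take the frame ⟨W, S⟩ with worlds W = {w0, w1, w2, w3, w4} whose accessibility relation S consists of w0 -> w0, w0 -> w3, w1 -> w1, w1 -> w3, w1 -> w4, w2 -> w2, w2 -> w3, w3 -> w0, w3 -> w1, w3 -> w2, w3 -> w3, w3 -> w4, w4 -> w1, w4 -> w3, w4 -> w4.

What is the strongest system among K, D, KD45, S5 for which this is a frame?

D

Serial (axiom D): yes — every world has a successor (e.g. w0 S w0).
Euclidean (axiom 5): no — w3 S w0 and w3 S w1, but not w0 S w1.
Transitive (axiom 4): no — w0 S w3 and w3 S w1, but not w0 S w1.
Reflexive (axiom T): yes — every world is S-related to itself.
So F validates K, D; KD45 would additionally require S to be Euclidean and transitive. The strongest is D.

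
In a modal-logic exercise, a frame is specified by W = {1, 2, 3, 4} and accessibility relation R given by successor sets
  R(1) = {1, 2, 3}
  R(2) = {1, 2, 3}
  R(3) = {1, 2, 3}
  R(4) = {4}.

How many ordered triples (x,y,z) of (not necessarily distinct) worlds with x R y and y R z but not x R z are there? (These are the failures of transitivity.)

R is transitive; there are no such tuples.

0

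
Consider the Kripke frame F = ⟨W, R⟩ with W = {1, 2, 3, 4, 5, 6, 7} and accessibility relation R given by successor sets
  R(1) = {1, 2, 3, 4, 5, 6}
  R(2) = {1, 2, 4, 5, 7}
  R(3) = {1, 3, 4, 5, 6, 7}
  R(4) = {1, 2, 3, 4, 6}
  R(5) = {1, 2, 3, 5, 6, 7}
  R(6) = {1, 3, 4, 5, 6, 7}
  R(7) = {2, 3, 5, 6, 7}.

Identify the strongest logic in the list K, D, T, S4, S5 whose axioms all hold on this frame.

Serial (axiom D): yes — every world has a successor (e.g. 1 R 1).
Reflexive (axiom T): yes — every world is R-related to itself.
Transitive (axiom 4): no — 1 R 2 and 2 R 7, but not 1 R 7.
Euclidean (axiom 5): no — 1 R 2 and 1 R 3, but not 2 R 3.
So F validates K, D, T; S4 would additionally require R to be transitive. The strongest is T.

T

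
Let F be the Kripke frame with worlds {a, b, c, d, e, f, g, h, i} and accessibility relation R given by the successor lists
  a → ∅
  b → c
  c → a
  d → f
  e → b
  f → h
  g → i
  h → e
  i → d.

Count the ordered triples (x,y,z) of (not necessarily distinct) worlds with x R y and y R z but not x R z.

Enumerating: (b,c,a), (d,f,h), (e,b,c), (f,h,e), (g,i,d), (h,e,b), (i,d,f).

7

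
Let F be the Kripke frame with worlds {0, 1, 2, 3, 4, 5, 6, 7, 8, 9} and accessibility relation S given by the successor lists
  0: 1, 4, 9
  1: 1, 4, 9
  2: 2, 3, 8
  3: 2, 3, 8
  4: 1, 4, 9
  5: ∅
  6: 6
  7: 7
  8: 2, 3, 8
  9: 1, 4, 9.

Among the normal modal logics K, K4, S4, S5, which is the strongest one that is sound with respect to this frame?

Transitive (axiom 4): yes — every two-step S-path is closed by a direct edge.
Reflexive (axiom T): no — 0 is not related to itself.
Euclidean (axiom 5): yes — any two successors of a common world are S-related.
So F validates K, K4; S4 would additionally require S to be reflexive. The strongest is K4.

K4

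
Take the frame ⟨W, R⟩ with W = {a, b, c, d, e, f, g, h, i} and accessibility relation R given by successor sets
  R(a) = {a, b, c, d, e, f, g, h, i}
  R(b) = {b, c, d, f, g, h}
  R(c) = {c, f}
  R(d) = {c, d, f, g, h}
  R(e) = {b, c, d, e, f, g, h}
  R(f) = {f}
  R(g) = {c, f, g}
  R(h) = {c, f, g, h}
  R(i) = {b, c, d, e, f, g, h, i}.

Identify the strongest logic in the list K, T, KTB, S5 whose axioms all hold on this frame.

Reflexive (axiom T): yes — every world is R-related to itself.
Symmetric (axiom B): no — a R b but not b R a.
Euclidean (axiom 5): no — a R b and a R e, but not b R e.
So F validates K, T; KTB would additionally require R to be symmetric. The strongest is T.

T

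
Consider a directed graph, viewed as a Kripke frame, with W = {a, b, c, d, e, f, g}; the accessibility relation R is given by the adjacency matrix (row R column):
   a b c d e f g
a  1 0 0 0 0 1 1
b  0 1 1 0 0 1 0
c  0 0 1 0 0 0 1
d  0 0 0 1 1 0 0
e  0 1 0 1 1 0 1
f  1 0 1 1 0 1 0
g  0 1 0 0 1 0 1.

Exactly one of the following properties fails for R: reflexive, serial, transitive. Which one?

Reflexive: yes — every world is R-related to itself.
Serial: yes — every world has a successor (e.g. a R a).
Transitive: no — a R f and f R c, but not a R c.
Only transitive fails.

transitive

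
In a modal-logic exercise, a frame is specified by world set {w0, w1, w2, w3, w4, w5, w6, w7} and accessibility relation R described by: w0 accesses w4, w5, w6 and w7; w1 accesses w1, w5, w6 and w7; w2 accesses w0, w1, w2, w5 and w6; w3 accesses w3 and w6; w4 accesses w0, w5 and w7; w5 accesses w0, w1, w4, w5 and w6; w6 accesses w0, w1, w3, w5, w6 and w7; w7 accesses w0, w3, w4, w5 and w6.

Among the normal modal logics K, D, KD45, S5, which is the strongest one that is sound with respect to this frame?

D

Serial (axiom D): yes — every world has a successor (e.g. w0 R w4).
Euclidean (axiom 5): no — w0 R w4 and w0 R w6, but not w4 R w6.
Transitive (axiom 4): no — w0 R w5 and w5 R w1, but not w0 R w1.
Reflexive (axiom T): no — w0 is not related to itself.
So F validates K, D; KD45 would additionally require R to be Euclidean and transitive. The strongest is D.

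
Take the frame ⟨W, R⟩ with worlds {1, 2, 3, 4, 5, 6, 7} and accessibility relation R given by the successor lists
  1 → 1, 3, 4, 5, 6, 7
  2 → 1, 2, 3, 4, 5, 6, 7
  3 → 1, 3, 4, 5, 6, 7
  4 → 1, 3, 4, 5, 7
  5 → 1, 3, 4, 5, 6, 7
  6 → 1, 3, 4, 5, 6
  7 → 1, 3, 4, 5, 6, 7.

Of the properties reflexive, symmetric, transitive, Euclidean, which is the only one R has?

Reflexive: yes — every world is R-related to itself.
Symmetric: no — 2 R 1 but not 1 R 2.
Transitive: no — 4 R 1 and 1 R 6, but not 4 R 6.
Euclidean: no — 1 R 4 and 1 R 6, but not 4 R 6.
Only reflexive holds.

reflexive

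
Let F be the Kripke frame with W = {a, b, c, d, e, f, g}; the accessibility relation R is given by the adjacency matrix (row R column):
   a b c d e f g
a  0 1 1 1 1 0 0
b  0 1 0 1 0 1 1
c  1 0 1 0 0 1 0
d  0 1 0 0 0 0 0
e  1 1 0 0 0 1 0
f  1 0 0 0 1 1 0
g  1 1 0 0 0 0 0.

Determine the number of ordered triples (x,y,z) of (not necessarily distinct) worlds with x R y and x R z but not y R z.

32

Enumerating: (a,b,c), (a,b,e), (a,c,b), (a,c,d), (a,c,e), (a,d,c), (a,d,d), (a,d,e), (a,e,c), (a,e,d), (a,e,e), (b,d,d), … and 20 more.
Total: 32.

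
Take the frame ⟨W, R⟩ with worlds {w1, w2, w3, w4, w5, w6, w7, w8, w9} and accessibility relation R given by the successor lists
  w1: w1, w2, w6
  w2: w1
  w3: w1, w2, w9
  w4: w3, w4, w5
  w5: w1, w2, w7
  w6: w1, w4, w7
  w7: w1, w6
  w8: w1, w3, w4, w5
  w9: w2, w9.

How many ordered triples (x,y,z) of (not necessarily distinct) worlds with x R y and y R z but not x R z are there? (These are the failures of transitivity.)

28

Enumerating: (w1,w6,w4), (w1,w6,w7), (w2,w1,w2), (w2,w1,w6), (w3,w1,w6), (w4,w3,w1), (w4,w3,w2), (w4,w3,w9), (w4,w5,w1), (w4,w5,w2), (w4,w5,w7), (w5,w1,w6), … and 16 more.
Total: 28.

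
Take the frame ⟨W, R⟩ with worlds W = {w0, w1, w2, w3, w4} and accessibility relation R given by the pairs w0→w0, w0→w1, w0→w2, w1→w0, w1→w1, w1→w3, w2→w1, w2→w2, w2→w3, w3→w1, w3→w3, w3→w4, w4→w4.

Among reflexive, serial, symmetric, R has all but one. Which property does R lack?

Reflexive: yes — every world is R-related to itself.
Serial: yes — every world has a successor (e.g. w0 R w0).
Symmetric: no — w0 R w2 but not w2 R w0.
Only symmetric fails.

symmetric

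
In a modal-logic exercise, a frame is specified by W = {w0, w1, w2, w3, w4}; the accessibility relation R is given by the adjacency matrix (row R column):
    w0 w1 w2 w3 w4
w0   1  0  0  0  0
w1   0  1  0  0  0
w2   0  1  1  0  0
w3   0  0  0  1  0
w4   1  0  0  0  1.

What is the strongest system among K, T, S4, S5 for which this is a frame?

Reflexive (axiom T): yes — every world is R-related to itself.
Transitive (axiom 4): yes — every two-step R-path is closed by a direct edge.
Euclidean (axiom 5): no — w2 R w1 and w2 R w2, but not w1 R w2.
So F validates K, T, S4; S5 would additionally require R to be Euclidean. The strongest is S4.

S4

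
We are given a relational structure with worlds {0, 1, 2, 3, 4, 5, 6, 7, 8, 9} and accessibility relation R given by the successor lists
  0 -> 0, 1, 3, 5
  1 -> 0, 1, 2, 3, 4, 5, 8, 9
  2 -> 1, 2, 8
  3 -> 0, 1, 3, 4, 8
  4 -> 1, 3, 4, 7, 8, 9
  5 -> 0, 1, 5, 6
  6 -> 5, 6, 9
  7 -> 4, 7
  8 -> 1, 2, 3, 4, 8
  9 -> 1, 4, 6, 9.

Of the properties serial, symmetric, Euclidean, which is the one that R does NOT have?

Euclidean

Serial: yes — every world has a successor (e.g. 0 R 0).
Symmetric: yes — every pair in R has its reverse in R.
Euclidean: no — 0 R 3 and 0 R 5, but not 3 R 5.
Only Euclidean fails.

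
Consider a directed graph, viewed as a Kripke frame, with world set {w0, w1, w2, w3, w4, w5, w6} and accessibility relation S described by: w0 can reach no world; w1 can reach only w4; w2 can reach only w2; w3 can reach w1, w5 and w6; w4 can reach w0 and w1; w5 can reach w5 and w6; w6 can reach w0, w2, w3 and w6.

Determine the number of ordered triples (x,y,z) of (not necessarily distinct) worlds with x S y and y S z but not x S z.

12

Enumerating: (w1,w4,w0), (w1,w4,w1), (w3,w1,w4), (w3,w6,w0), (w3,w6,w2), (w3,w6,w3), (w4,w1,w4), (w5,w6,w0), (w5,w6,w2), (w5,w6,w3), (w6,w3,w1), (w6,w3,w5).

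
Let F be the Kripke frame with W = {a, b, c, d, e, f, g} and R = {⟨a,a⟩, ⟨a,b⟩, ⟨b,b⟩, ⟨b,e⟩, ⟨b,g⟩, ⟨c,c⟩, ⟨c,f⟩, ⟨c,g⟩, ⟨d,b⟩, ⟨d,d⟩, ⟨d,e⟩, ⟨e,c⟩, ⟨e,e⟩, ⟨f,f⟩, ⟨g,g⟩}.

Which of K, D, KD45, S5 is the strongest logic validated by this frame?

D

Serial (axiom D): yes — every world has a successor (e.g. a R a).
Euclidean (axiom 5): no — b R e and b R g, but not e R g.
Transitive (axiom 4): no — a R b and b R e, but not a R e.
Reflexive (axiom T): yes — every world is R-related to itself.
So F validates K, D; KD45 would additionally require R to be Euclidean and transitive. The strongest is D.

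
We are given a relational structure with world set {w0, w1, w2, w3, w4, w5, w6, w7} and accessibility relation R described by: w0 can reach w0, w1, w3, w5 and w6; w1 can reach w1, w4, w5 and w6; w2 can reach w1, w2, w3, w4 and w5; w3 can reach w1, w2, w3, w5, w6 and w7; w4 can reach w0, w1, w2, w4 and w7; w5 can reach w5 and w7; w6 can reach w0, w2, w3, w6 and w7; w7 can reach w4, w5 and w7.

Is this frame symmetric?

No

Symmetric: no — w0 R w1 but not w1 R w0.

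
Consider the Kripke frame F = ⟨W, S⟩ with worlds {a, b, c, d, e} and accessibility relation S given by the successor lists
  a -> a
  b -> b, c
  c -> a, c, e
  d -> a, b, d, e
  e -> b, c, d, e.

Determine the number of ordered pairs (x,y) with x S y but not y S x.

Enumerating: (b,c), (c,a), (d,a), (d,b), (e,b).

5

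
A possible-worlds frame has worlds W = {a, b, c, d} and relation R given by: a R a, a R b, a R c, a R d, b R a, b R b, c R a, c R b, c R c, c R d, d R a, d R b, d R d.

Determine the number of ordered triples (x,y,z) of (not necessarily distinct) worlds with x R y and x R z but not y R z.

7

Enumerating: (a,b,c), (a,b,d), (a,d,c), (c,b,c), (c,b,d), (c,d,c), (d,b,d).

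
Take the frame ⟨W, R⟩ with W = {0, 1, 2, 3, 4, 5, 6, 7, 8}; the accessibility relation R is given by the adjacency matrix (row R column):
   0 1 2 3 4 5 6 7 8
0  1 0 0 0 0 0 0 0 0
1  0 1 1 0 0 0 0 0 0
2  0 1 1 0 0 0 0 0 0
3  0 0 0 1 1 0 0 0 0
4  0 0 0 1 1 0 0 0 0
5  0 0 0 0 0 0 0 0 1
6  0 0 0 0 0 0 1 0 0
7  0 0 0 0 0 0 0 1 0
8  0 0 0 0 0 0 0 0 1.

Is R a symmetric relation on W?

No

Symmetric: no — 5 R 8 but not 8 R 5.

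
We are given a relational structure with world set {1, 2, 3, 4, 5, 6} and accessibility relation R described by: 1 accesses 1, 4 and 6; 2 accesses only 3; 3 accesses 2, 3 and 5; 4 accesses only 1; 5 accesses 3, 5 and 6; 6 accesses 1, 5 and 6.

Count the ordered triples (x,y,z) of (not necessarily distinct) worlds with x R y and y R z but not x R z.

Enumerating: (1,6,5), (2,3,2), (2,3,5), (3,5,6), (4,1,4), (4,1,6), (5,3,2), (5,6,1), (6,1,4), (6,5,3).

10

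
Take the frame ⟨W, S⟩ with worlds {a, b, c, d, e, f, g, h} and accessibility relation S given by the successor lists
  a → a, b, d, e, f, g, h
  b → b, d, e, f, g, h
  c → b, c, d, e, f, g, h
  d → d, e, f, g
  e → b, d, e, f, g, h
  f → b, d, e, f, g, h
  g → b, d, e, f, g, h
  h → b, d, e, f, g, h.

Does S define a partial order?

Reflexive: yes — every world is S-related to itself.
Transitive: no — d S e and e S b, but not d S b.
Antisymmetric: no — b S e and e S b with b ≠ e.
So S is not a partial order.

No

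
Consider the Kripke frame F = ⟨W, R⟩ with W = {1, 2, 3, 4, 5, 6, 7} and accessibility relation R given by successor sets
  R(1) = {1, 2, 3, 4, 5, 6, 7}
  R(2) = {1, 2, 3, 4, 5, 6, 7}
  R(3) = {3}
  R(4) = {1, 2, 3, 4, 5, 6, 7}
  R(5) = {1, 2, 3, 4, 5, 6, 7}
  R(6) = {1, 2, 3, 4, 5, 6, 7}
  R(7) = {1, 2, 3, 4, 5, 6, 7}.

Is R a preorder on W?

Yes

Reflexive: yes — every world is R-related to itself.
Transitive: yes — every two-step R-path is closed by a direct edge.
So R is a preorder.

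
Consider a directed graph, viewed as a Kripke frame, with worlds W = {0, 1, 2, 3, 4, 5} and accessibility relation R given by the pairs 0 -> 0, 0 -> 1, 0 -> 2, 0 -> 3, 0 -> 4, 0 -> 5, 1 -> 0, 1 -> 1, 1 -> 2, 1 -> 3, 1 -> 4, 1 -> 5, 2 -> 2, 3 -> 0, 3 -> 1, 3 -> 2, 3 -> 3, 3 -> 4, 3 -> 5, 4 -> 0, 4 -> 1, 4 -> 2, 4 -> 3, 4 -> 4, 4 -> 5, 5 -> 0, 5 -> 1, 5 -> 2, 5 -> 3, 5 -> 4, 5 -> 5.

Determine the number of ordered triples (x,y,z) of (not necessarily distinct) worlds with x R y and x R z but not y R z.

Enumerating: (0,2,0), (0,2,1), (0,2,3), (0,2,4), (0,2,5), (1,2,0), (1,2,1), (1,2,3), (1,2,4), (1,2,5), (3,2,0), (3,2,1), … and 13 more.
Total: 25.

25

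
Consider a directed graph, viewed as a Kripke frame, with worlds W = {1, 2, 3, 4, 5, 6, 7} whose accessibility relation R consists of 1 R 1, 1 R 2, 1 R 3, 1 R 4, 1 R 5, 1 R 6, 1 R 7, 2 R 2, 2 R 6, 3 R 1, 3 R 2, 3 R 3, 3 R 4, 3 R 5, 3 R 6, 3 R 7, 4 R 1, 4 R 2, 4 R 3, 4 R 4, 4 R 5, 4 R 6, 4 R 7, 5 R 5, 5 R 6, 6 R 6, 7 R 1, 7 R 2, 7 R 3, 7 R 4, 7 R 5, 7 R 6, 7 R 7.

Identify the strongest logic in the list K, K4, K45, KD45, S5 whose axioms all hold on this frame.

K4

Transitive (axiom 4): yes — every two-step R-path is closed by a direct edge.
Euclidean (axiom 5): no — 1 R 2 and 1 R 3, but not 2 R 3.
Serial (axiom D): yes — every world has a successor (e.g. 1 R 1).
Reflexive (axiom T): yes — every world is R-related to itself.
So F validates K, K4; K45 would additionally require R to be Euclidean. The strongest is K4.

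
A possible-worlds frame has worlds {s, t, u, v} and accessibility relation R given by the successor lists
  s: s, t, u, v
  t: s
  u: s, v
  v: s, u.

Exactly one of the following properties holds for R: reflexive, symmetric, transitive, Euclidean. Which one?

Reflexive: no — t is not related to itself.
Symmetric: yes — every pair in R has its reverse in R.
Transitive: no — t R s and s R u, but not t R u.
Euclidean: no — s R t and s R u, but not t R u.
Only symmetric holds.

symmetric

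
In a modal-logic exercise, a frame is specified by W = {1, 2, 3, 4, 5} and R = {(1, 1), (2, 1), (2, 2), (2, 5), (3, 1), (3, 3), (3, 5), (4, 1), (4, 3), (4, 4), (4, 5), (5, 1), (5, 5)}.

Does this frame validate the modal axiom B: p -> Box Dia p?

No

The schema B characterises exactly the symmetric frames.
Symmetric: no — 2 R 1 but not 1 R 2.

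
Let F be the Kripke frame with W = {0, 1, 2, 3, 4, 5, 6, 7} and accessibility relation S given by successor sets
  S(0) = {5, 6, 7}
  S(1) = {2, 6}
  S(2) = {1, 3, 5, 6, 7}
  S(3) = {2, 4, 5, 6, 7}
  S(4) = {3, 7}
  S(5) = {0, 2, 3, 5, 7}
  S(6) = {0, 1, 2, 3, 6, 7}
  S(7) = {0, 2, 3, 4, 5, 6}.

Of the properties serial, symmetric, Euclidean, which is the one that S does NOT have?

Euclidean

Serial: yes — every world has a successor (e.g. 0 S 5).
Symmetric: yes — every pair in S has its reverse in S.
Euclidean: no — 0 S 5 and 0 S 6, but not 5 S 6.
Only Euclidean fails.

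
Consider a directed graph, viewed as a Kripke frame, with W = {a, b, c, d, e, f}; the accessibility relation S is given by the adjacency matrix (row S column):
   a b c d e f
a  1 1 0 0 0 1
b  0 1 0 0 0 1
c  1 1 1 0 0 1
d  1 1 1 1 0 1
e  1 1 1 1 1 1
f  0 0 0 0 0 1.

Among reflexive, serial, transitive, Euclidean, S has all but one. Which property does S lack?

Reflexive: yes — every world is S-related to itself.
Serial: yes — every world has a successor (e.g. a S a).
Transitive: yes — every two-step S-path is closed by a direct edge.
Euclidean: no — a S f and a S b, but not f S b.
Only Euclidean fails.

Euclidean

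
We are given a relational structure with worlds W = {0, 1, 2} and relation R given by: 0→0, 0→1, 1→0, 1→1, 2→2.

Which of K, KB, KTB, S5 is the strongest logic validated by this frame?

S5

Symmetric (axiom B): yes — every pair in R has its reverse in R.
Reflexive (axiom T): yes — every world is R-related to itself.
Euclidean (axiom 5): yes — any two successors of a common world are R-related.
So F validates K, KB, KTB, S5. The strongest is S5.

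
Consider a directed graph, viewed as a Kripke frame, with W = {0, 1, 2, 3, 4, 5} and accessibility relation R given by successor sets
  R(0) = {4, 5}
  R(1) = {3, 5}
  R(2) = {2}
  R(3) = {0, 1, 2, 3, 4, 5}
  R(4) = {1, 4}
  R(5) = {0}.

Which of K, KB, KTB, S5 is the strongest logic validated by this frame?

Symmetric (axiom B): no — 0 R 4 but not 4 R 0.
Reflexive (axiom T): no — 0 is not related to itself.
Euclidean (axiom 5): no — 0 R 4 and 0 R 5, but not 4 R 5.
So F validates K; KB would additionally require R to be symmetric. The strongest is K.

K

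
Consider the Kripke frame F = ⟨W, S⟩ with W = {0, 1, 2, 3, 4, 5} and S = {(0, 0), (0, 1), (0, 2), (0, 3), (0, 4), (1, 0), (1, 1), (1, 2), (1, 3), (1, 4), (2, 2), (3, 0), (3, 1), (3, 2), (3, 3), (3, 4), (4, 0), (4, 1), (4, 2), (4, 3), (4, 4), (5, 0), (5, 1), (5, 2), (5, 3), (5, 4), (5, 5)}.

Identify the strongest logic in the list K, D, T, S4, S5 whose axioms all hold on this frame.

Serial (axiom D): yes — every world has a successor (e.g. 0 S 0).
Reflexive (axiom T): yes — every world is S-related to itself.
Transitive (axiom 4): yes — every two-step S-path is closed by a direct edge.
Euclidean (axiom 5): no — 0 S 2 and 0 S 1, but not 2 S 1.
So F validates K, D, T, S4; S5 would additionally require S to be Euclidean. The strongest is S4.

S4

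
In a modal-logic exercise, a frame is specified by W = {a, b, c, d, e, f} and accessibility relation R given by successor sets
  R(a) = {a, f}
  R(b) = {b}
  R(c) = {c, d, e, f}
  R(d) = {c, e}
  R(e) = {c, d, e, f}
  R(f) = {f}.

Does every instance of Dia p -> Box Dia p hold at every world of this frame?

No

Axiom 5 corresponds to the accessibility relation being Euclidean.
Euclidean: no — c R d and c R f, but not d R f.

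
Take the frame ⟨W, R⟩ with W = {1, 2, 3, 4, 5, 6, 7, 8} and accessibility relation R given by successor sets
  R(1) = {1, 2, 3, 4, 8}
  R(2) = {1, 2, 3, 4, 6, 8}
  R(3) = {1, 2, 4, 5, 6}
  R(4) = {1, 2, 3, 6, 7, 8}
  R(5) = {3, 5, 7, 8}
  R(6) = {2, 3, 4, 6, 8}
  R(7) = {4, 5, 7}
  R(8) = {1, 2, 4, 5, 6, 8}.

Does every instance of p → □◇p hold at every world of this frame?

By correspondence theory, B is valid on a frame iff R is symmetric.
Symmetric: yes — every pair in R has its reverse in R.

Yes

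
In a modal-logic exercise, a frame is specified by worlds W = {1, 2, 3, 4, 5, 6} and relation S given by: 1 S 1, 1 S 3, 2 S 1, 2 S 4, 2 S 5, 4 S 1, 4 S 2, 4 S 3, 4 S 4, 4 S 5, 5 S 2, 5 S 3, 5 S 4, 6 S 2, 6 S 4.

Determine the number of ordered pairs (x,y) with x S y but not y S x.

7

Enumerating: (1,3), (2,1), (4,1), (4,3), (5,3), (6,2), (6,4).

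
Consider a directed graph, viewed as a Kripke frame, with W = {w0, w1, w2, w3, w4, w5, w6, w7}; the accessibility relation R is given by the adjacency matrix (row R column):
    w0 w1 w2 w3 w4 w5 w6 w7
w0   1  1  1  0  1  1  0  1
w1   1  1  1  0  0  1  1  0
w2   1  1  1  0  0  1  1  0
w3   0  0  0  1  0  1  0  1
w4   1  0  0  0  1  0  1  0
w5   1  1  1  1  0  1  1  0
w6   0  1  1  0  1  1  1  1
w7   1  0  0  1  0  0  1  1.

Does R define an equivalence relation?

No

Reflexive: yes — every world is R-related to itself.
Symmetric: yes — every pair in R has its reverse in R.
Transitive: no — w0 R w1 and w1 R w6, but not w0 R w6.
So R is not an equivalence relation.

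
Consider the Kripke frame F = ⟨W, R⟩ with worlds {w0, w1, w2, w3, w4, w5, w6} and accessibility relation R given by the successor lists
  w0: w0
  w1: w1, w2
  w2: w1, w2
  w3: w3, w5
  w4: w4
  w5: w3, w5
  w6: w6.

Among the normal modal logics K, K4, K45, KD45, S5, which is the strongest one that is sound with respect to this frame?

S5

Transitive (axiom 4): yes — every two-step R-path is closed by a direct edge.
Euclidean (axiom 5): yes — any two successors of a common world are R-related.
Serial (axiom D): yes — every world has a successor (e.g. w0 R w0).
Reflexive (axiom T): yes — every world is R-related to itself.
So F validates K, K4, K45, KD45, S5. The strongest is S5.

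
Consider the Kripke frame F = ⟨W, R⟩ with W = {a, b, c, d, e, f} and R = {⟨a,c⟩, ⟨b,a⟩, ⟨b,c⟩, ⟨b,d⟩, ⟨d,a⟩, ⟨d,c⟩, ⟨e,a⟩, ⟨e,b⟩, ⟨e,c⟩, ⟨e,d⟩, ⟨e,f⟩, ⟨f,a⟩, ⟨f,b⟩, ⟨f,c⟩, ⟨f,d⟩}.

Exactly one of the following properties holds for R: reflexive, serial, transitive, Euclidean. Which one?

transitive

Reflexive: no — a is not related to itself.
Serial: no — c has no R-successor.
Transitive: yes — every two-step R-path is closed by a direct edge.
Euclidean: no — b R a and b R d, but not a R d.
Only transitive holds.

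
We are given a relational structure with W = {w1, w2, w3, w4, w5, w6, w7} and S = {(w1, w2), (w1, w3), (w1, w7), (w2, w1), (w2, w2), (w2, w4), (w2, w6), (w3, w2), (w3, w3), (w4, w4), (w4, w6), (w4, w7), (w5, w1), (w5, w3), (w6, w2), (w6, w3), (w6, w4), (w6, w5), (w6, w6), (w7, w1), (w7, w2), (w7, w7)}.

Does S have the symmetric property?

Symmetric: no — w1 S w3 but not w3 S w1.

No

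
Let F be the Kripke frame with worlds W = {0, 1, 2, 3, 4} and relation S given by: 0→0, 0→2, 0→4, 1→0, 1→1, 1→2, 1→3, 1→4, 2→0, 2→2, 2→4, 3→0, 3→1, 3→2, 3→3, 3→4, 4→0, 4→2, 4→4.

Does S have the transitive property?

Yes

Transitive: yes — every two-step S-path is closed by a direct edge.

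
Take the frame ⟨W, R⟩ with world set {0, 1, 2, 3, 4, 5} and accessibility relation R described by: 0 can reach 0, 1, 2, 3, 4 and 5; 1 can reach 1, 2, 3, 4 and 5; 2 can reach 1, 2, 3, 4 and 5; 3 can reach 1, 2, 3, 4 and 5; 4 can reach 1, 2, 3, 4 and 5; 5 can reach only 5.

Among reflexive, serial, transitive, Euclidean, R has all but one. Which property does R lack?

Euclidean

Reflexive: yes — every world is R-related to itself.
Serial: yes — every world has a successor (e.g. 0 R 0).
Transitive: yes — every two-step R-path is closed by a direct edge.
Euclidean: no — 0 R 5 and 0 R 1, but not 5 R 1.
Only Euclidean fails.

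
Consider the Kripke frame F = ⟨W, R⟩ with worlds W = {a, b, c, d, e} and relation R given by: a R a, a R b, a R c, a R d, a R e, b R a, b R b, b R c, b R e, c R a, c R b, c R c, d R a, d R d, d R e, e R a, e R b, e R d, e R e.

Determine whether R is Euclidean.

Euclidean: no — a R b and a R d, but not b R d.

No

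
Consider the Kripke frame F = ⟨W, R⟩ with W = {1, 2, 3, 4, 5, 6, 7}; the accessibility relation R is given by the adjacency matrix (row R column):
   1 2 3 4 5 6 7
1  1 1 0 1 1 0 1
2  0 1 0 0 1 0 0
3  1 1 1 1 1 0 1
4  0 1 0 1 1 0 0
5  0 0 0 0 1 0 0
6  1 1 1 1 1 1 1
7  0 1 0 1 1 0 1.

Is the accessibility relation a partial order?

Yes

Reflexive: yes — every world is R-related to itself.
Transitive: yes — every two-step R-path is closed by a direct edge.
Antisymmetric: yes — no distinct pair is related both ways.
So R is a partial order.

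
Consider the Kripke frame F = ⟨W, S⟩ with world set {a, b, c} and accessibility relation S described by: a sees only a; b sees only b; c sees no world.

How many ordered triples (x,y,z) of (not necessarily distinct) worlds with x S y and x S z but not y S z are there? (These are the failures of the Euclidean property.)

0

S is Euclidean; there are no such tuples.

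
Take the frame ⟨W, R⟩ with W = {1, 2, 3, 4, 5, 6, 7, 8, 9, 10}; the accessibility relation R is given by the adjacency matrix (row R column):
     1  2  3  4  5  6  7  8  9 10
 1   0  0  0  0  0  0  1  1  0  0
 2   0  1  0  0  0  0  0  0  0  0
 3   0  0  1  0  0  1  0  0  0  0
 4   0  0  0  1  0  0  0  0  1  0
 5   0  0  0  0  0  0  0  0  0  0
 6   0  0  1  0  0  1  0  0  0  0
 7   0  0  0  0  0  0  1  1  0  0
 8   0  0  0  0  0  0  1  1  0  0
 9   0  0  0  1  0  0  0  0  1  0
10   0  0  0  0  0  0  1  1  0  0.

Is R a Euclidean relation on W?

Euclidean: yes — any two successors of a common world are R-related.

Yes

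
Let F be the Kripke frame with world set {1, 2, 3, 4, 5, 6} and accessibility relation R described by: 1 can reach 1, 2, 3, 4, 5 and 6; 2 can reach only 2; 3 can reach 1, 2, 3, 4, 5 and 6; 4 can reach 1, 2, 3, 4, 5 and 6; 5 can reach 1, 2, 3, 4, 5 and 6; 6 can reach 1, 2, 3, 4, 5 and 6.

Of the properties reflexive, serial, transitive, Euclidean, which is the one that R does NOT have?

Euclidean

Reflexive: yes — every world is R-related to itself.
Serial: yes — every world has a successor (e.g. 1 R 1).
Transitive: yes — every two-step R-path is closed by a direct edge.
Euclidean: no — 1 R 2 and 1 R 3, but not 2 R 3.
Only Euclidean fails.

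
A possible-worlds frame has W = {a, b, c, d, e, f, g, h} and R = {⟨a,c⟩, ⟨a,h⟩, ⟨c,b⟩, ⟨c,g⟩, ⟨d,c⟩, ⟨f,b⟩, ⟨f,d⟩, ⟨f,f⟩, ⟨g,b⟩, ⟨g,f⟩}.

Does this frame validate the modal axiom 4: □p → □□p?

No

The schema 4 characterises exactly the transitive frames.
Transitive: no — a R c and c R b, but not a R b.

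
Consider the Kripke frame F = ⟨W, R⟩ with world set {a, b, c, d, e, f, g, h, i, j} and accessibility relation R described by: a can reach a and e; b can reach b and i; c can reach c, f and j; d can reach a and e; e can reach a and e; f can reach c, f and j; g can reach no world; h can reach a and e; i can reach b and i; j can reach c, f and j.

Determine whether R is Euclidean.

Euclidean: yes — any two successors of a common world are R-related.

Yes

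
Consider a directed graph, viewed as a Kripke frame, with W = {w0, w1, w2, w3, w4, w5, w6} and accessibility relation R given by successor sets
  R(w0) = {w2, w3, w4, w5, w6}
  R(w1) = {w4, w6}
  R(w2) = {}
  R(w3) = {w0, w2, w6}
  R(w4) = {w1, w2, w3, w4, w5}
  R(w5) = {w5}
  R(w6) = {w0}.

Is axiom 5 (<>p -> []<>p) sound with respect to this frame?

The schema 5 characterises exactly the Euclidean frames.
Euclidean: no — w0 R w2 and w0 R w3, but not w2 R w3.

No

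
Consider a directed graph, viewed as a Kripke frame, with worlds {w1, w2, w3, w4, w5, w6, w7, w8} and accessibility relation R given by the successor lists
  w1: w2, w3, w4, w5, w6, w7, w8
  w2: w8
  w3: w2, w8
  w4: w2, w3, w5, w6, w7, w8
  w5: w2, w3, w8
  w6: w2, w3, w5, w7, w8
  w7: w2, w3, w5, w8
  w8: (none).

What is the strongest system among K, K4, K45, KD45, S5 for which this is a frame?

K4

Transitive (axiom 4): yes — every two-step R-path is closed by a direct edge.
Euclidean (axiom 5): no — w1 R w2 and w1 R w3, but not w2 R w3.
Serial (axiom D): no — w8 has no R-successor.
Reflexive (axiom T): no — w1 is not related to itself.
So F validates K, K4; K45 would additionally require R to be Euclidean. The strongest is K4.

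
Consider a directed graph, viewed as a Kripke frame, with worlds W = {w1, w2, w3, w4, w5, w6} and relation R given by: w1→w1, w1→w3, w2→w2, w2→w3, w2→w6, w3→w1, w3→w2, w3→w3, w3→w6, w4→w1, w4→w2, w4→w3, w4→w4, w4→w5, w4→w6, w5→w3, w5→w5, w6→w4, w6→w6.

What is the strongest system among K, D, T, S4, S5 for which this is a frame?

T

Serial (axiom D): yes — every world has a successor (e.g. w1 R w1).
Reflexive (axiom T): yes — every world is R-related to itself.
Transitive (axiom 4): no — w1 R w3 and w3 R w2, but not w1 R w2.
Euclidean (axiom 5): no — w2 R w6 and w2 R w3, but not w6 R w3.
So F validates K, D, T; S4 would additionally require R to be transitive. The strongest is T.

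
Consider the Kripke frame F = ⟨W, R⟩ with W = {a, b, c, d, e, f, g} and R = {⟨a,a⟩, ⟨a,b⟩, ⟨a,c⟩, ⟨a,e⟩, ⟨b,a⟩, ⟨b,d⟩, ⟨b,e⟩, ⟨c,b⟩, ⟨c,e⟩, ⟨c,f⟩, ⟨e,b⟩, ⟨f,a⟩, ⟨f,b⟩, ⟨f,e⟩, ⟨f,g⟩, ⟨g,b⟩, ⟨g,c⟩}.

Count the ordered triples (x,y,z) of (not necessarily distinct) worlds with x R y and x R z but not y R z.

Enumerating: (a,b,b), (a,b,c), (a,c,a), (a,c,c), (a,e,a), (a,e,c), (a,e,e), (b,a,d), (b,d,a), (b,d,d), (b,d,e), (b,e,a), … and 20 more.
Total: 32.

32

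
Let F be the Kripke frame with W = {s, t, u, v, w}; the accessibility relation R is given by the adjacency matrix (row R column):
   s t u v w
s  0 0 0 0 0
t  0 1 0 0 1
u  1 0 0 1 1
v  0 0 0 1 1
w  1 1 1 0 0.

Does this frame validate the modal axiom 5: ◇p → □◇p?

No

Axiom 5 corresponds to the accessibility relation being Euclidean.
Euclidean: no — u R s and u R v, but not s R v.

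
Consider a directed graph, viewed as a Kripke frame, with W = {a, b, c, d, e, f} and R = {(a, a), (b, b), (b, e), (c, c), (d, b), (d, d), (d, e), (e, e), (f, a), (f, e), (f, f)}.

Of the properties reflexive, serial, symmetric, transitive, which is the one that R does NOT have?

Reflexive: yes — every world is R-related to itself.
Serial: yes — every world has a successor (e.g. a R a).
Symmetric: no — b R e but not e R b.
Transitive: yes — every two-step R-path is closed by a direct edge.
Only symmetric fails.

symmetric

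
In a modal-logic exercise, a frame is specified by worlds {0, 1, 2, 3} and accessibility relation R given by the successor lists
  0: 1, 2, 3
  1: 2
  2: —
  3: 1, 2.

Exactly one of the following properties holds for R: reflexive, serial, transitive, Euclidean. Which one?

transitive

Reflexive: no — 0 is not related to itself.
Serial: no — 2 has no R-successor.
Transitive: yes — every two-step R-path is closed by a direct edge.
Euclidean: no — 0 R 1 and 0 R 3, but not 1 R 3.
Only transitive holds.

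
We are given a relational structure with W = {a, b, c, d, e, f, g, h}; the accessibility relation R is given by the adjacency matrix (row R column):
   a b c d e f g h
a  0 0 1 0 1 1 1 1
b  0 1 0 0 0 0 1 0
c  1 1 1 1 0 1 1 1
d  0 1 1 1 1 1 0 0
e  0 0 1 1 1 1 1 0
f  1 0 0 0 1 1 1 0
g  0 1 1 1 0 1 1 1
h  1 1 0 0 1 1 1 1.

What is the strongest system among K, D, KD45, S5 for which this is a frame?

D

Serial (axiom D): yes — every world has a successor (e.g. a R c).
Euclidean (axiom 5): no — a R c and a R e, but not c R e.
Transitive (axiom 4): no — a R c and c R b, but not a R b.
Reflexive (axiom T): no — a is not related to itself.
So F validates K, D; KD45 would additionally require R to be Euclidean and transitive. The strongest is D.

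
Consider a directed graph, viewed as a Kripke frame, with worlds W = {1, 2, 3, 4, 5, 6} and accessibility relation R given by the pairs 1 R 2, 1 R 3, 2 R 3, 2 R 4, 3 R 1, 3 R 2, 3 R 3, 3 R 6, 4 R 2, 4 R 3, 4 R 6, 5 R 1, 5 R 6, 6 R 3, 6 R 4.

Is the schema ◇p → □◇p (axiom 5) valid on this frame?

No

By correspondence theory, 5 is valid on a frame iff R is Euclidean.
Euclidean: no — 2 R 3 and 2 R 4, but not 3 R 4.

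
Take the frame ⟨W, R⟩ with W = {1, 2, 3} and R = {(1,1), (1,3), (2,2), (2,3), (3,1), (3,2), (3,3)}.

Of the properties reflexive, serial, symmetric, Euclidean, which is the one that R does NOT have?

Reflexive: yes — every world is R-related to itself.
Serial: yes — every world has a successor (e.g. 1 R 1).
Symmetric: yes — every pair in R has its reverse in R.
Euclidean: no — 3 R 1 and 3 R 2, but not 1 R 2.
Only Euclidean fails.

Euclidean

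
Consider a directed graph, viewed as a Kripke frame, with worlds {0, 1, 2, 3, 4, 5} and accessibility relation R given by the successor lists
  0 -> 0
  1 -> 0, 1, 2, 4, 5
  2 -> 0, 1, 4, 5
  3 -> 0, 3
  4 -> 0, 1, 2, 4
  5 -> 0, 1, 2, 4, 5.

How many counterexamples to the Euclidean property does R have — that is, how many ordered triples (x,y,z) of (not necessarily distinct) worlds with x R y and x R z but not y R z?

Enumerating: (1,0,1), (1,0,2), (1,0,4), (1,0,5), (1,2,2), (1,4,5), (2,0,1), (2,0,4), (2,0,5), (2,4,5), (3,0,3), (4,0,1), … and 9 more.
Total: 21.

21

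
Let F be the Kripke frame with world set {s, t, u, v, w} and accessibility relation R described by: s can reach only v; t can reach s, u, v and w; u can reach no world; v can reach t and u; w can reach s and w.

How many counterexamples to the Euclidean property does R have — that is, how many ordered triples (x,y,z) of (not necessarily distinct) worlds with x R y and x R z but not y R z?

Enumerating: (s,v,v), (t,s,s), (t,s,u), (t,s,w), (t,u,s), (t,u,u), (t,u,v), (t,u,w), (t,v,s), (t,v,v), (t,v,w), (t,w,u), (t,w,v), (v,t,t), (v,u,t), (v,u,u), (w,s,s), (w,s,w).

18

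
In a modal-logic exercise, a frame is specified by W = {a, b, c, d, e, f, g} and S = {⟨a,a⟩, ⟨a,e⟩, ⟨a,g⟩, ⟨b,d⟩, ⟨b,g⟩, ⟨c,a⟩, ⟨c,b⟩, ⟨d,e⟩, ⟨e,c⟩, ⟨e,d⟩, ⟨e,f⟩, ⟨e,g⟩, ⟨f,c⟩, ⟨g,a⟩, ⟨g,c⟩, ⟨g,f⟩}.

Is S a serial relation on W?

Serial: yes — every world has a successor (e.g. a S a).

Yes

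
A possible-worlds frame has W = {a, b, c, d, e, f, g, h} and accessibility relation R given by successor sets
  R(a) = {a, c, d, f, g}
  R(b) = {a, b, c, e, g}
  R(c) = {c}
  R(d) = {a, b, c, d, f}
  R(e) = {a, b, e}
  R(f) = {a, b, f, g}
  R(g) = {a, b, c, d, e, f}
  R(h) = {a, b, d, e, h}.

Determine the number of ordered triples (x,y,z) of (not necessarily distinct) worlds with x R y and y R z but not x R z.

35

Enumerating: (a,d,b), (a,f,b), (a,g,b), (a,g,e), (b,a,d), (b,a,f), (b,g,d), (b,g,f), (d,a,g), (d,b,e), (d,b,g), (d,f,g), … and 23 more.
Total: 35.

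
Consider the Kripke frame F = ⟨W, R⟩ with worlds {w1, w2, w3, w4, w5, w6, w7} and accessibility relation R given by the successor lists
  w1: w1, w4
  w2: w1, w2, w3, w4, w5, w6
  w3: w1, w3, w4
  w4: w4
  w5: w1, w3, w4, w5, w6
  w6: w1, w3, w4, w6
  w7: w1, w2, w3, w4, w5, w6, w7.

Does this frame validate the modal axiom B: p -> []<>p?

No

The schema B characterises exactly the symmetric frames.
Symmetric: no — w1 R w4 but not w4 R w1.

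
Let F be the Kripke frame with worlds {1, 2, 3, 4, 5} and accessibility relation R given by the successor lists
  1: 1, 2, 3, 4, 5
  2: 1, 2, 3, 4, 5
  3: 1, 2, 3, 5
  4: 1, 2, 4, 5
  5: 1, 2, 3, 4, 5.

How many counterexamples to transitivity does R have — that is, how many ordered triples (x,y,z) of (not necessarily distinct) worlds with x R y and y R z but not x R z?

Enumerating: (3,1,4), (3,2,4), (3,5,4), (4,1,3), (4,2,3), (4,5,3).

6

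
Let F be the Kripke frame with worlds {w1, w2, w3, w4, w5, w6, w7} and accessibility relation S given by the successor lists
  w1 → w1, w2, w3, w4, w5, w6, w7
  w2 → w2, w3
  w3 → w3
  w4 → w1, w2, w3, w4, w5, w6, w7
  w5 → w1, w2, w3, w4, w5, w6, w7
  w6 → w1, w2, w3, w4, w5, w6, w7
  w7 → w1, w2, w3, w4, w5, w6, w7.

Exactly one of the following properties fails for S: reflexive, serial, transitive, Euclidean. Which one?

Euclidean

Reflexive: yes — every world is S-related to itself.
Serial: yes — every world has a successor (e.g. w1 S w1).
Transitive: yes — every two-step S-path is closed by a direct edge.
Euclidean: no — w1 S w2 and w1 S w4, but not w2 S w4.
Only Euclidean fails.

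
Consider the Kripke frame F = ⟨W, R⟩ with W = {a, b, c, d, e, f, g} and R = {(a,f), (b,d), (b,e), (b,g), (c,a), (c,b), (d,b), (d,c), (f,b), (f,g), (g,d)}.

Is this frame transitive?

No

Transitive: no — a R f and f R b, but not a R b.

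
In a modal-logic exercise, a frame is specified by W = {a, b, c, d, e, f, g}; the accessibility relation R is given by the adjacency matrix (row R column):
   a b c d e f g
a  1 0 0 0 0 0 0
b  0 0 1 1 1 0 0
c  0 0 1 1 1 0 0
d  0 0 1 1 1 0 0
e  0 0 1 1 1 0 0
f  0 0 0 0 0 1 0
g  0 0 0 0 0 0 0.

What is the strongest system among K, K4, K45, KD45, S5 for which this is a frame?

K45

Transitive (axiom 4): yes — every two-step R-path is closed by a direct edge.
Euclidean (axiom 5): yes — any two successors of a common world are R-related.
Serial (axiom D): no — g has no R-successor.
Reflexive (axiom T): no — b is not related to itself.
So F validates K, K4, K45; KD45 would additionally require R to be serial. The strongest is K45.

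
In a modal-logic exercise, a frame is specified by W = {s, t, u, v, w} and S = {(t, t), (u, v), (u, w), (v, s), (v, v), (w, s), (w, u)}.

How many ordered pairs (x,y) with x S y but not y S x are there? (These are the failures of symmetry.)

3

Enumerating: (u,v), (v,s), (w,s).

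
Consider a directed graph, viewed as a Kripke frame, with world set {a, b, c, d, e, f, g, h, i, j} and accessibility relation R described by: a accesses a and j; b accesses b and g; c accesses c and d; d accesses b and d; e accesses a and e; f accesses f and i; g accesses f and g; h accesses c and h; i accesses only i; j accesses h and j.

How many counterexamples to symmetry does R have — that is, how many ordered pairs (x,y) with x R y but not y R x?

9

Enumerating: (a,j), (b,g), (c,d), (d,b), (e,a), (f,i), (g,f), (h,c), (j,h).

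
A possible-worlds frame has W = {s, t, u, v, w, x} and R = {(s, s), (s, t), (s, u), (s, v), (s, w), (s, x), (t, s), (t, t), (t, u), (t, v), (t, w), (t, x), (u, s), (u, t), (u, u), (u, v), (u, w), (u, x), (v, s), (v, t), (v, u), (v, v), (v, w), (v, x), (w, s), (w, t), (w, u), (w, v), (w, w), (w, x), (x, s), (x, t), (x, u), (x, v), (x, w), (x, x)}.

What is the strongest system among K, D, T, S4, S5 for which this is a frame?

Serial (axiom D): yes — every world has a successor (e.g. s R s).
Reflexive (axiom T): yes — every world is R-related to itself.
Transitive (axiom 4): yes — every two-step R-path is closed by a direct edge.
Euclidean (axiom 5): yes — any two successors of a common world are R-related.
So F validates K, D, T, S4, S5. The strongest is S5.

S5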